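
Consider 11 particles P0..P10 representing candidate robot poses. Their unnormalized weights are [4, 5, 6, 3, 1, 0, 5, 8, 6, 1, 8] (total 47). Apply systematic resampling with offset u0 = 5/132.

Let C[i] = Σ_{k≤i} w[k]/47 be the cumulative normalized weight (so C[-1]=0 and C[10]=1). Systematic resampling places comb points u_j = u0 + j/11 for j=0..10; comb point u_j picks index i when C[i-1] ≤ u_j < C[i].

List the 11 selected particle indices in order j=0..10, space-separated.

0 1 2 2 4 6 7 7 8 10 10

C = [4/47, 9/47, 15/47, 18/47, 19/47, 19/47, 24/47, 32/47, 38/47, 39/47, 1]
j=0: u_0=5/132 ∈ [0, 4/47) → index 0
j=1: u_1=17/132 ∈ [4/47, 9/47) → index 1
j=2: u_2=29/132 ∈ [9/47, 15/47) → index 2
j=3: u_3=41/132 ∈ [9/47, 15/47) → index 2
j=4: u_4=53/132 ∈ [18/47, 19/47) → index 4
j=5: u_5=65/132 ∈ [19/47, 24/47) → index 6
j=6: u_6=7/12 ∈ [24/47, 32/47) → index 7
j=7: u_7=89/132 ∈ [24/47, 32/47) → index 7
j=8: u_8=101/132 ∈ [32/47, 38/47) → index 8
j=9: u_9=113/132 ∈ [39/47, 1) → index 10
j=10: u_10=125/132 ∈ [39/47, 1) → index 10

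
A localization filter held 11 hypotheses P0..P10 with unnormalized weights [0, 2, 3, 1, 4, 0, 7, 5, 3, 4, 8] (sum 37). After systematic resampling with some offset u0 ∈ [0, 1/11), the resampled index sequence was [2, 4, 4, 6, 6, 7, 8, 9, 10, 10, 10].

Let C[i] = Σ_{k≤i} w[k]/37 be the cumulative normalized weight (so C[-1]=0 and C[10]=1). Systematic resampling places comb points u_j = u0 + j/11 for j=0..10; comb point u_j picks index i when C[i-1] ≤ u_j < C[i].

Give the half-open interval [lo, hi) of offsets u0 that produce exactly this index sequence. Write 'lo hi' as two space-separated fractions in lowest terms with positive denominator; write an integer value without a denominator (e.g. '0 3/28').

C = [0, 2/37, 5/37, 6/37, 10/37, 10/37, 17/37, 22/37, 25/37, 29/37, 1]
j=0 picked index 2: u0 ∈ [2/37, 5/37)
j=1 picked index 4: u0 ∈ [29/407, 73/407)
j=2 picked index 4: u0 ∈ [-8/407, 36/407)
j=3 picked index 6: u0 ∈ [-1/407, 76/407)
j=4 picked index 6: u0 ∈ [-38/407, 39/407)
j=5 picked index 7: u0 ∈ [2/407, 57/407)
j=6 picked index 8: u0 ∈ [20/407, 53/407)
j=7 picked index 9: u0 ∈ [16/407, 60/407)
j=8 picked index 10: u0 ∈ [23/407, 3/11)
j=9 picked index 10: u0 ∈ [-14/407, 2/11)
j=10 picked index 10: u0 ∈ [-51/407, 1/11)
intersection: [29/407, 36/407)

29/407 36/407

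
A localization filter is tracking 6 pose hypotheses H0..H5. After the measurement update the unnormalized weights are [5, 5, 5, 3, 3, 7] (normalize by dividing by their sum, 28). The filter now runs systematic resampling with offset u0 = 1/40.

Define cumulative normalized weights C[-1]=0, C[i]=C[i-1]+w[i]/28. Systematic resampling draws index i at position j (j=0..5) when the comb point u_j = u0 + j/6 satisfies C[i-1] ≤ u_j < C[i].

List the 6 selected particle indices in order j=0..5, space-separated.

0 1 2 2 4 5

C = [5/28, 5/14, 15/28, 9/14, 3/4, 1]
j=0: u_0=1/40 ∈ [0, 5/28) → index 0
j=1: u_1=23/120 ∈ [5/28, 5/14) → index 1
j=2: u_2=43/120 ∈ [5/14, 15/28) → index 2
j=3: u_3=21/40 ∈ [5/14, 15/28) → index 2
j=4: u_4=83/120 ∈ [9/14, 3/4) → index 4
j=5: u_5=103/120 ∈ [3/4, 1) → index 5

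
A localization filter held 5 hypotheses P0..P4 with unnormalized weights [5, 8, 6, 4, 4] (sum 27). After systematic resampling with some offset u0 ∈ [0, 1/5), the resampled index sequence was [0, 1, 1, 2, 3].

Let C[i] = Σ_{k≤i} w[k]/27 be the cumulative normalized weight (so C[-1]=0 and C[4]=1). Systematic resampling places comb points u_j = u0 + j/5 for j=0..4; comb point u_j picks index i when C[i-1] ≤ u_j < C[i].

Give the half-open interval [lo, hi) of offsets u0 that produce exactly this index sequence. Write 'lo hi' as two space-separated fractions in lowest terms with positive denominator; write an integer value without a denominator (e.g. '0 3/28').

0 7/135

C = [5/27, 13/27, 19/27, 23/27, 1]
j=0 picked index 0: u0 ∈ [0, 5/27)
j=1 picked index 1: u0 ∈ [-2/135, 38/135)
j=2 picked index 1: u0 ∈ [-29/135, 11/135)
j=3 picked index 2: u0 ∈ [-16/135, 14/135)
j=4 picked index 3: u0 ∈ [-13/135, 7/135)
intersection: [0, 7/135)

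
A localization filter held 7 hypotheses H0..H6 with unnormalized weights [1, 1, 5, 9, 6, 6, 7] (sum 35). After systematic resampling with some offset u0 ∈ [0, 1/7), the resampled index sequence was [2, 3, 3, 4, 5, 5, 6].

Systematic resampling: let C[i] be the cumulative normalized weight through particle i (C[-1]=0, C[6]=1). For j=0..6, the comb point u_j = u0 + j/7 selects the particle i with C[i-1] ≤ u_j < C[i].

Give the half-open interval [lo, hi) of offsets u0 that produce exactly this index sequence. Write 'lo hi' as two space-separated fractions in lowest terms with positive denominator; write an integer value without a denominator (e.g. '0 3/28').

C = [1/35, 2/35, 1/5, 16/35, 22/35, 4/5, 1]
j=0 picked index 2: u0 ∈ [2/35, 1/5)
j=1 picked index 3: u0 ∈ [2/35, 11/35)
j=2 picked index 3: u0 ∈ [-3/35, 6/35)
j=3 picked index 4: u0 ∈ [1/35, 1/5)
j=4 picked index 5: u0 ∈ [2/35, 8/35)
j=5 picked index 5: u0 ∈ [-3/35, 3/35)
j=6 picked index 6: u0 ∈ [-2/35, 1/7)
intersection: [2/35, 3/35)

2/35 3/35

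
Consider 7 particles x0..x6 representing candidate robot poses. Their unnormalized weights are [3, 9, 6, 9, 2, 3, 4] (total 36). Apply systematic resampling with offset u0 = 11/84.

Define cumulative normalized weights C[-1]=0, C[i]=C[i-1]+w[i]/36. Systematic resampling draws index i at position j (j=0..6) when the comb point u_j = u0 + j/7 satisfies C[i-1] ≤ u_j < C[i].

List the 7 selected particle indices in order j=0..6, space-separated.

1 1 2 3 3 5 6

C = [1/12, 1/3, 1/2, 3/4, 29/36, 8/9, 1]
j=0: u_0=11/84 ∈ [1/12, 1/3) → index 1
j=1: u_1=23/84 ∈ [1/12, 1/3) → index 1
j=2: u_2=5/12 ∈ [1/3, 1/2) → index 2
j=3: u_3=47/84 ∈ [1/2, 3/4) → index 3
j=4: u_4=59/84 ∈ [1/2, 3/4) → index 3
j=5: u_5=71/84 ∈ [29/36, 8/9) → index 5
j=6: u_6=83/84 ∈ [8/9, 1) → index 6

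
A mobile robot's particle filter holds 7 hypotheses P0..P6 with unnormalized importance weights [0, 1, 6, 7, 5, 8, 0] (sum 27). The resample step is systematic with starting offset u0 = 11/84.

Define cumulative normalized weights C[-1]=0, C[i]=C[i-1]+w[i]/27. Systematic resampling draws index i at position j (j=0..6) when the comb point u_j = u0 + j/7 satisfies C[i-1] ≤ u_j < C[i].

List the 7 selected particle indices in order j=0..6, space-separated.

2 3 3 4 4 5 5

C = [0, 1/27, 7/27, 14/27, 19/27, 1, 1]
j=0: u_0=11/84 ∈ [1/27, 7/27) → index 2
j=1: u_1=23/84 ∈ [7/27, 14/27) → index 3
j=2: u_2=5/12 ∈ [7/27, 14/27) → index 3
j=3: u_3=47/84 ∈ [14/27, 19/27) → index 4
j=4: u_4=59/84 ∈ [14/27, 19/27) → index 4
j=5: u_5=71/84 ∈ [19/27, 1) → index 5
j=6: u_6=83/84 ∈ [19/27, 1) → index 5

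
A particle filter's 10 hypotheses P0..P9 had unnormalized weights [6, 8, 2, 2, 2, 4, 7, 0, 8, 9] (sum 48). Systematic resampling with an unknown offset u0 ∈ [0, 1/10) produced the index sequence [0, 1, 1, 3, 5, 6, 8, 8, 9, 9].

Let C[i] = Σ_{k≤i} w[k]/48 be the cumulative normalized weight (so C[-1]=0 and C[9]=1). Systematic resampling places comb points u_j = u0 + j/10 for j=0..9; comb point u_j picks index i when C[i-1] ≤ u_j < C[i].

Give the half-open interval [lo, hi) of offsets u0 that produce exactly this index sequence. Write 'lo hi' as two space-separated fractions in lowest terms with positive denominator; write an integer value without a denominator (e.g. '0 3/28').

11/240 3/40

C = [1/8, 7/24, 1/3, 3/8, 5/12, 1/2, 31/48, 31/48, 13/16, 1]
j=0 picked index 0: u0 ∈ [0, 1/8)
j=1 picked index 1: u0 ∈ [1/40, 23/120)
j=2 picked index 1: u0 ∈ [-3/40, 11/120)
j=3 picked index 3: u0 ∈ [1/30, 3/40)
j=4 picked index 5: u0 ∈ [1/60, 1/10)
j=5 picked index 6: u0 ∈ [0, 7/48)
j=6 picked index 8: u0 ∈ [11/240, 17/80)
j=7 picked index 8: u0 ∈ [-13/240, 9/80)
j=8 picked index 9: u0 ∈ [1/80, 1/5)
j=9 picked index 9: u0 ∈ [-7/80, 1/10)
intersection: [11/240, 3/40)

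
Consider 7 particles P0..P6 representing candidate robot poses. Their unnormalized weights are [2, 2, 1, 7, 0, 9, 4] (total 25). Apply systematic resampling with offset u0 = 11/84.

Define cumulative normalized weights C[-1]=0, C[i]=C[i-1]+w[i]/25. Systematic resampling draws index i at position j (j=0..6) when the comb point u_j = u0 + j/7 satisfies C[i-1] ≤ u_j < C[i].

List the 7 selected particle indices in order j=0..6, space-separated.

1 3 3 5 5 6 6

C = [2/25, 4/25, 1/5, 12/25, 12/25, 21/25, 1]
j=0: u_0=11/84 ∈ [2/25, 4/25) → index 1
j=1: u_1=23/84 ∈ [1/5, 12/25) → index 3
j=2: u_2=5/12 ∈ [1/5, 12/25) → index 3
j=3: u_3=47/84 ∈ [12/25, 21/25) → index 5
j=4: u_4=59/84 ∈ [12/25, 21/25) → index 5
j=5: u_5=71/84 ∈ [21/25, 1) → index 6
j=6: u_6=83/84 ∈ [21/25, 1) → index 6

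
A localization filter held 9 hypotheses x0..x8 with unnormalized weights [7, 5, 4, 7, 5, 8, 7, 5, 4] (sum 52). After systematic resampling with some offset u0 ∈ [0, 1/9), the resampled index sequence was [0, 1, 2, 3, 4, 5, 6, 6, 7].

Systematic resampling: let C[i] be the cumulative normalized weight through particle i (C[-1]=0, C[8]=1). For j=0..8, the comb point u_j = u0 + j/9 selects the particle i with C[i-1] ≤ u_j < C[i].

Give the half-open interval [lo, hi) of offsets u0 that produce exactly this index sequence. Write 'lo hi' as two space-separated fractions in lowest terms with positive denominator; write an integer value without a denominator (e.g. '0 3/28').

C = [7/52, 3/13, 4/13, 23/52, 7/13, 9/13, 43/52, 12/13, 1]
j=0 picked index 0: u0 ∈ [0, 7/52)
j=1 picked index 1: u0 ∈ [11/468, 14/117)
j=2 picked index 2: u0 ∈ [1/117, 10/117)
j=3 picked index 3: u0 ∈ [-1/39, 17/156)
j=4 picked index 4: u0 ∈ [-1/468, 11/117)
j=5 picked index 5: u0 ∈ [-2/117, 16/117)
j=6 picked index 6: u0 ∈ [1/39, 25/156)
j=7 picked index 6: u0 ∈ [-10/117, 23/468)
j=8 picked index 7: u0 ∈ [-29/468, 4/117)
intersection: [1/39, 4/117)

1/39 4/117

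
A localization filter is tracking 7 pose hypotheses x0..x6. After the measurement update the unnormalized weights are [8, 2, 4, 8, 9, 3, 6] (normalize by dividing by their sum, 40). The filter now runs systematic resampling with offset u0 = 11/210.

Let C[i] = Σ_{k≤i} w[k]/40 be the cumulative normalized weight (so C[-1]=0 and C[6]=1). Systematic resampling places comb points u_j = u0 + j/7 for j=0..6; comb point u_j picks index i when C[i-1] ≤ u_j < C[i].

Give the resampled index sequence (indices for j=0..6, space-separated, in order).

C = [1/5, 1/4, 7/20, 11/20, 31/40, 17/20, 1]
j=0: u_0=11/210 ∈ [0, 1/5) → index 0
j=1: u_1=41/210 ∈ [0, 1/5) → index 0
j=2: u_2=71/210 ∈ [1/4, 7/20) → index 2
j=3: u_3=101/210 ∈ [7/20, 11/20) → index 3
j=4: u_4=131/210 ∈ [11/20, 31/40) → index 4
j=5: u_5=23/30 ∈ [11/20, 31/40) → index 4
j=6: u_6=191/210 ∈ [17/20, 1) → index 6

0 0 2 3 4 4 6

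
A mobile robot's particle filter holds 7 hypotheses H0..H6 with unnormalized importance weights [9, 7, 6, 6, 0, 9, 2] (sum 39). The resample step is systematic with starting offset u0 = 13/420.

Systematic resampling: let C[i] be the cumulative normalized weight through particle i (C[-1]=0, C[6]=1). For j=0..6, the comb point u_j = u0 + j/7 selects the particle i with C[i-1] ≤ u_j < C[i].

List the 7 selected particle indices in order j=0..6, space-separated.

C = [3/13, 16/39, 22/39, 28/39, 28/39, 37/39, 1]
j=0: u_0=13/420 ∈ [0, 3/13) → index 0
j=1: u_1=73/420 ∈ [0, 3/13) → index 0
j=2: u_2=19/60 ∈ [3/13, 16/39) → index 1
j=3: u_3=193/420 ∈ [16/39, 22/39) → index 2
j=4: u_4=253/420 ∈ [22/39, 28/39) → index 3
j=5: u_5=313/420 ∈ [28/39, 37/39) → index 5
j=6: u_6=373/420 ∈ [28/39, 37/39) → index 5

0 0 1 2 3 5 5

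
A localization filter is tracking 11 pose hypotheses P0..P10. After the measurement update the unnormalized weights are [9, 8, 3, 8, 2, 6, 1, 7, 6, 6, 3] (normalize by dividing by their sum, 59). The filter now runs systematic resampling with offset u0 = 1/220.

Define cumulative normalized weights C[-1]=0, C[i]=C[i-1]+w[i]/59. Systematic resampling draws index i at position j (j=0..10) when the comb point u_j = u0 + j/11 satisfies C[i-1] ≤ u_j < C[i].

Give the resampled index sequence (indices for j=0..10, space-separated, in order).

0 0 1 1 3 3 5 7 7 8 9

C = [9/59, 17/59, 20/59, 28/59, 30/59, 36/59, 37/59, 44/59, 50/59, 56/59, 1]
j=0: u_0=1/220 ∈ [0, 9/59) → index 0
j=1: u_1=21/220 ∈ [0, 9/59) → index 0
j=2: u_2=41/220 ∈ [9/59, 17/59) → index 1
j=3: u_3=61/220 ∈ [9/59, 17/59) → index 1
j=4: u_4=81/220 ∈ [20/59, 28/59) → index 3
j=5: u_5=101/220 ∈ [20/59, 28/59) → index 3
j=6: u_6=11/20 ∈ [30/59, 36/59) → index 5
j=7: u_7=141/220 ∈ [37/59, 44/59) → index 7
j=8: u_8=161/220 ∈ [37/59, 44/59) → index 7
j=9: u_9=181/220 ∈ [44/59, 50/59) → index 8
j=10: u_10=201/220 ∈ [50/59, 56/59) → index 9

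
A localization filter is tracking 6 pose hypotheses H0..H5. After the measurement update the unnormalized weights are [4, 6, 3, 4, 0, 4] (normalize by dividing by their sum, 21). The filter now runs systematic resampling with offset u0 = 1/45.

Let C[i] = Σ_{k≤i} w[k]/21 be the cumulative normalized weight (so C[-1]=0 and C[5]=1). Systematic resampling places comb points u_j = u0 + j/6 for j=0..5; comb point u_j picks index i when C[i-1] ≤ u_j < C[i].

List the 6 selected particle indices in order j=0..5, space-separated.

C = [4/21, 10/21, 13/21, 17/21, 17/21, 1]
j=0: u_0=1/45 ∈ [0, 4/21) → index 0
j=1: u_1=17/90 ∈ [0, 4/21) → index 0
j=2: u_2=16/45 ∈ [4/21, 10/21) → index 1
j=3: u_3=47/90 ∈ [10/21, 13/21) → index 2
j=4: u_4=31/45 ∈ [13/21, 17/21) → index 3
j=5: u_5=77/90 ∈ [17/21, 1) → index 5

0 0 1 2 3 5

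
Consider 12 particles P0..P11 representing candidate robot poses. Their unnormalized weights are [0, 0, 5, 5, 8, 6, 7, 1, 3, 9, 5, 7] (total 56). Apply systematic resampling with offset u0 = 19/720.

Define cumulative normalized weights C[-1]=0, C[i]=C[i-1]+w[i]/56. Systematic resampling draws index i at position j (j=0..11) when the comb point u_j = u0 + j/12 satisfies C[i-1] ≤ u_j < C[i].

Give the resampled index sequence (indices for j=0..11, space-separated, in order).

C = [0, 0, 5/56, 5/28, 9/28, 3/7, 31/56, 4/7, 5/8, 11/14, 7/8, 1]
j=0: u_0=19/720 ∈ [0, 5/56) → index 2
j=1: u_1=79/720 ∈ [5/56, 5/28) → index 3
j=2: u_2=139/720 ∈ [5/28, 9/28) → index 4
j=3: u_3=199/720 ∈ [5/28, 9/28) → index 4
j=4: u_4=259/720 ∈ [9/28, 3/7) → index 5
j=5: u_5=319/720 ∈ [3/7, 31/56) → index 6
j=6: u_6=379/720 ∈ [3/7, 31/56) → index 6
j=7: u_7=439/720 ∈ [4/7, 5/8) → index 8
j=8: u_8=499/720 ∈ [5/8, 11/14) → index 9
j=9: u_9=559/720 ∈ [5/8, 11/14) → index 9
j=10: u_10=619/720 ∈ [11/14, 7/8) → index 10
j=11: u_11=679/720 ∈ [7/8, 1) → index 11

2 3 4 4 5 6 6 8 9 9 10 11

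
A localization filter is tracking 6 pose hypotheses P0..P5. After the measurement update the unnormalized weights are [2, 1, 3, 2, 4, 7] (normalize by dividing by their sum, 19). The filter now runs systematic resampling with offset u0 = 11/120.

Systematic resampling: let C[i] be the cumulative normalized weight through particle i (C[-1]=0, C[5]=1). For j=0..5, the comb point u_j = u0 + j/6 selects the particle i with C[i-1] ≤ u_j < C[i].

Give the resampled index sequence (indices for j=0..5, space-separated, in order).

0 2 4 4 5 5

C = [2/19, 3/19, 6/19, 8/19, 12/19, 1]
j=0: u_0=11/120 ∈ [0, 2/19) → index 0
j=1: u_1=31/120 ∈ [3/19, 6/19) → index 2
j=2: u_2=17/40 ∈ [8/19, 12/19) → index 4
j=3: u_3=71/120 ∈ [8/19, 12/19) → index 4
j=4: u_4=91/120 ∈ [12/19, 1) → index 5
j=5: u_5=37/40 ∈ [12/19, 1) → index 5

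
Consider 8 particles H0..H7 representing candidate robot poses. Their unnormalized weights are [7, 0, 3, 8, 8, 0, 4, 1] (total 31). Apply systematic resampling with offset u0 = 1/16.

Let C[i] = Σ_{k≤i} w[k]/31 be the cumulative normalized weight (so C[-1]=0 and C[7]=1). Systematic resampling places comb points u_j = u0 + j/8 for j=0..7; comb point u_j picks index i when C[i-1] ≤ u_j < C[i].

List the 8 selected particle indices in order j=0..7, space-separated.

C = [7/31, 7/31, 10/31, 18/31, 26/31, 26/31, 30/31, 1]
j=0: u_0=1/16 ∈ [0, 7/31) → index 0
j=1: u_1=3/16 ∈ [0, 7/31) → index 0
j=2: u_2=5/16 ∈ [7/31, 10/31) → index 2
j=3: u_3=7/16 ∈ [10/31, 18/31) → index 3
j=4: u_4=9/16 ∈ [10/31, 18/31) → index 3
j=5: u_5=11/16 ∈ [18/31, 26/31) → index 4
j=6: u_6=13/16 ∈ [18/31, 26/31) → index 4
j=7: u_7=15/16 ∈ [26/31, 30/31) → index 6

0 0 2 3 3 4 4 6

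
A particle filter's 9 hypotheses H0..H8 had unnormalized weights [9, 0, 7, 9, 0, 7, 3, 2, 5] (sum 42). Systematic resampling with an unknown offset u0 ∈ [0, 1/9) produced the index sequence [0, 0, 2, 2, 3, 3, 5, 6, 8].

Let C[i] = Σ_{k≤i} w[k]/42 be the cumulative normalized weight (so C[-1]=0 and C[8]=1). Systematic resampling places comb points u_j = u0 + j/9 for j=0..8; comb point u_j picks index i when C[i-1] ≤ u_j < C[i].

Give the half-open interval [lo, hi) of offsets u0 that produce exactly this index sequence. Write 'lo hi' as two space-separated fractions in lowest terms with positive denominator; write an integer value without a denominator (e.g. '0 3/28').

C = [3/14, 3/14, 8/21, 25/42, 25/42, 16/21, 5/6, 37/42, 1]
j=0 picked index 0: u0 ∈ [0, 3/14)
j=1 picked index 0: u0 ∈ [-1/9, 13/126)
j=2 picked index 2: u0 ∈ [-1/126, 10/63)
j=3 picked index 2: u0 ∈ [-5/42, 1/21)
j=4 picked index 3: u0 ∈ [-4/63, 19/126)
j=5 picked index 3: u0 ∈ [-11/63, 5/126)
j=6 picked index 5: u0 ∈ [-1/14, 2/21)
j=7 picked index 6: u0 ∈ [-1/63, 1/18)
j=8 picked index 8: u0 ∈ [-1/126, 1/9)
intersection: [0, 5/126)

0 5/126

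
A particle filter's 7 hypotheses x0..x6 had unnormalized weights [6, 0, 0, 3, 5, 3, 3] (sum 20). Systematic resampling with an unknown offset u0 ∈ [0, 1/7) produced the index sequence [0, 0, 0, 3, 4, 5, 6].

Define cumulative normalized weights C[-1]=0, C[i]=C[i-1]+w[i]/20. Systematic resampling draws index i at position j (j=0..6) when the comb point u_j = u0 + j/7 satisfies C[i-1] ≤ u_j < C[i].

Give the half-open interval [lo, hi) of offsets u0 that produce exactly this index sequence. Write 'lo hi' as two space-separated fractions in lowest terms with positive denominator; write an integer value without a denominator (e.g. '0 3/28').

0 1/70

C = [3/10, 3/10, 3/10, 9/20, 7/10, 17/20, 1]
j=0 picked index 0: u0 ∈ [0, 3/10)
j=1 picked index 0: u0 ∈ [-1/7, 11/70)
j=2 picked index 0: u0 ∈ [-2/7, 1/70)
j=3 picked index 3: u0 ∈ [-9/70, 3/140)
j=4 picked index 4: u0 ∈ [-17/140, 9/70)
j=5 picked index 5: u0 ∈ [-1/70, 19/140)
j=6 picked index 6: u0 ∈ [-1/140, 1/7)
intersection: [0, 1/70)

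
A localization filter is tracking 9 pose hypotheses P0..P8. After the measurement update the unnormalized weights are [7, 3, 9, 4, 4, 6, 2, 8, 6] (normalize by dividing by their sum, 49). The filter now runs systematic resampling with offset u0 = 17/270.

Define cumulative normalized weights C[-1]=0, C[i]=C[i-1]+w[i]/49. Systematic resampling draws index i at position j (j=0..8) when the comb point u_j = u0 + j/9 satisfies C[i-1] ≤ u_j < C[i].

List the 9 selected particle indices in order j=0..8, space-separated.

0 1 2 3 4 5 7 7 8

C = [1/7, 10/49, 19/49, 23/49, 27/49, 33/49, 5/7, 43/49, 1]
j=0: u_0=17/270 ∈ [0, 1/7) → index 0
j=1: u_1=47/270 ∈ [1/7, 10/49) → index 1
j=2: u_2=77/270 ∈ [10/49, 19/49) → index 2
j=3: u_3=107/270 ∈ [19/49, 23/49) → index 3
j=4: u_4=137/270 ∈ [23/49, 27/49) → index 4
j=5: u_5=167/270 ∈ [27/49, 33/49) → index 5
j=6: u_6=197/270 ∈ [5/7, 43/49) → index 7
j=7: u_7=227/270 ∈ [5/7, 43/49) → index 7
j=8: u_8=257/270 ∈ [43/49, 1) → index 8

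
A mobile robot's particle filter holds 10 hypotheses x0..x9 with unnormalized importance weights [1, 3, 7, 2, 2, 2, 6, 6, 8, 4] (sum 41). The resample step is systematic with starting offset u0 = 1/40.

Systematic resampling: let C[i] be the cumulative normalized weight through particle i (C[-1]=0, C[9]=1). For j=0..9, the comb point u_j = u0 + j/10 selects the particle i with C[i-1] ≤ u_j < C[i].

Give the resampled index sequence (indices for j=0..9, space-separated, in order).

1 2 2 4 6 6 7 8 8 9

C = [1/41, 4/41, 11/41, 13/41, 15/41, 17/41, 23/41, 29/41, 37/41, 1]
j=0: u_0=1/40 ∈ [1/41, 4/41) → index 1
j=1: u_1=1/8 ∈ [4/41, 11/41) → index 2
j=2: u_2=9/40 ∈ [4/41, 11/41) → index 2
j=3: u_3=13/40 ∈ [13/41, 15/41) → index 4
j=4: u_4=17/40 ∈ [17/41, 23/41) → index 6
j=5: u_5=21/40 ∈ [17/41, 23/41) → index 6
j=6: u_6=5/8 ∈ [23/41, 29/41) → index 7
j=7: u_7=29/40 ∈ [29/41, 37/41) → index 8
j=8: u_8=33/40 ∈ [29/41, 37/41) → index 8
j=9: u_9=37/40 ∈ [37/41, 1) → index 9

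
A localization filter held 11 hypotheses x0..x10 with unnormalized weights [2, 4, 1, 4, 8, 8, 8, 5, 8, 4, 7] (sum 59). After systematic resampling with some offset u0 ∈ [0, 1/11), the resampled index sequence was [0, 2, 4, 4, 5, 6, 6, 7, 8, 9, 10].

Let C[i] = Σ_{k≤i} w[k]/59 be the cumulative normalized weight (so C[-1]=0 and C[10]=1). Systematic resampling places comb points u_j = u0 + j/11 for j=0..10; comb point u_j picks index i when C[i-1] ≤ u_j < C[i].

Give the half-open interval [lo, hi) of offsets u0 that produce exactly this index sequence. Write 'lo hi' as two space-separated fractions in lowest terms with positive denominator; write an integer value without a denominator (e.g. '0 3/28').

C = [2/59, 6/59, 7/59, 11/59, 19/59, 27/59, 35/59, 40/59, 48/59, 52/59, 1]
j=0 picked index 0: u0 ∈ [0, 2/59)
j=1 picked index 2: u0 ∈ [7/649, 18/649)
j=2 picked index 4: u0 ∈ [3/649, 91/649)
j=3 picked index 4: u0 ∈ [-56/649, 32/649)
j=4 picked index 5: u0 ∈ [-27/649, 61/649)
j=5 picked index 6: u0 ∈ [2/649, 90/649)
j=6 picked index 6: u0 ∈ [-57/649, 31/649)
j=7 picked index 7: u0 ∈ [-28/649, 27/649)
j=8 picked index 8: u0 ∈ [-32/649, 56/649)
j=9 picked index 9: u0 ∈ [-3/649, 41/649)
j=10 picked index 10: u0 ∈ [-18/649, 1/11)
intersection: [7/649, 18/649)

7/649 18/649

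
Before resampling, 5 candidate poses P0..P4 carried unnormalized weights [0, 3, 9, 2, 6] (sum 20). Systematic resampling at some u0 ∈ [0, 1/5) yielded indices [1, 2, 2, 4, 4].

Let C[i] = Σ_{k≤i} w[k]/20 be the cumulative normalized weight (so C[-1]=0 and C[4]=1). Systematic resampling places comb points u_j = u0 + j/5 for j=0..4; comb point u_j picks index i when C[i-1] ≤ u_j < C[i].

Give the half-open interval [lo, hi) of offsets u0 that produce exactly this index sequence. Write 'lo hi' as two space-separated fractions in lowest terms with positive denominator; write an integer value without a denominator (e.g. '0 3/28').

1/10 3/20

C = [0, 3/20, 3/5, 7/10, 1]
j=0 picked index 1: u0 ∈ [0, 3/20)
j=1 picked index 2: u0 ∈ [-1/20, 2/5)
j=2 picked index 2: u0 ∈ [-1/4, 1/5)
j=3 picked index 4: u0 ∈ [1/10, 2/5)
j=4 picked index 4: u0 ∈ [-1/10, 1/5)
intersection: [1/10, 3/20)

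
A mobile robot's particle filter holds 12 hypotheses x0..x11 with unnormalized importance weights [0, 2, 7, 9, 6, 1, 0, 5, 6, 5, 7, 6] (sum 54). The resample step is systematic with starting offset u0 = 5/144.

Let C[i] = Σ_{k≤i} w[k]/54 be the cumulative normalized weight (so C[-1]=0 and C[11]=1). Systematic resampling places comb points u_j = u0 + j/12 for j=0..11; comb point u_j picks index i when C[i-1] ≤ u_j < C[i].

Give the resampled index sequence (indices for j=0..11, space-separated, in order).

1 2 3 3 4 5 7 8 9 10 10 11

C = [0, 1/27, 1/6, 1/3, 4/9, 25/54, 25/54, 5/9, 2/3, 41/54, 8/9, 1]
j=0: u_0=5/144 ∈ [0, 1/27) → index 1
j=1: u_1=17/144 ∈ [1/27, 1/6) → index 2
j=2: u_2=29/144 ∈ [1/6, 1/3) → index 3
j=3: u_3=41/144 ∈ [1/6, 1/3) → index 3
j=4: u_4=53/144 ∈ [1/3, 4/9) → index 4
j=5: u_5=65/144 ∈ [4/9, 25/54) → index 5
j=6: u_6=77/144 ∈ [25/54, 5/9) → index 7
j=7: u_7=89/144 ∈ [5/9, 2/3) → index 8
j=8: u_8=101/144 ∈ [2/3, 41/54) → index 9
j=9: u_9=113/144 ∈ [41/54, 8/9) → index 10
j=10: u_10=125/144 ∈ [41/54, 8/9) → index 10
j=11: u_11=137/144 ∈ [8/9, 1) → index 11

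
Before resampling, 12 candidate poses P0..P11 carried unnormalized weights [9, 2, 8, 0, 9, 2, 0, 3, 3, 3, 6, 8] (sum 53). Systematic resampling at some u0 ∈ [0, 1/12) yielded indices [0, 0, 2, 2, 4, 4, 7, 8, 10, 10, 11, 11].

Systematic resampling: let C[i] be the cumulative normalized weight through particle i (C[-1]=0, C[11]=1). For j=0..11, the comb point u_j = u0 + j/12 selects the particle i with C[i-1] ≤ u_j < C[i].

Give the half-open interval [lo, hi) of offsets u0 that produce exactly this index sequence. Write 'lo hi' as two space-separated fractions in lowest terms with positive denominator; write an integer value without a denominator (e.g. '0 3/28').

11/159 1/12

C = [9/53, 11/53, 19/53, 19/53, 28/53, 30/53, 30/53, 33/53, 36/53, 39/53, 45/53, 1]
j=0 picked index 0: u0 ∈ [0, 9/53)
j=1 picked index 0: u0 ∈ [-1/12, 55/636)
j=2 picked index 2: u0 ∈ [13/318, 61/318)
j=3 picked index 2: u0 ∈ [-9/212, 23/212)
j=4 picked index 4: u0 ∈ [4/159, 31/159)
j=5 picked index 4: u0 ∈ [-37/636, 71/636)
j=6 picked index 7: u0 ∈ [7/106, 13/106)
j=7 picked index 8: u0 ∈ [25/636, 61/636)
j=8 picked index 10: u0 ∈ [11/159, 29/159)
j=9 picked index 10: u0 ∈ [-3/212, 21/212)
j=10 picked index 11: u0 ∈ [5/318, 1/6)
j=11 picked index 11: u0 ∈ [-43/636, 1/12)
intersection: [11/159, 1/12)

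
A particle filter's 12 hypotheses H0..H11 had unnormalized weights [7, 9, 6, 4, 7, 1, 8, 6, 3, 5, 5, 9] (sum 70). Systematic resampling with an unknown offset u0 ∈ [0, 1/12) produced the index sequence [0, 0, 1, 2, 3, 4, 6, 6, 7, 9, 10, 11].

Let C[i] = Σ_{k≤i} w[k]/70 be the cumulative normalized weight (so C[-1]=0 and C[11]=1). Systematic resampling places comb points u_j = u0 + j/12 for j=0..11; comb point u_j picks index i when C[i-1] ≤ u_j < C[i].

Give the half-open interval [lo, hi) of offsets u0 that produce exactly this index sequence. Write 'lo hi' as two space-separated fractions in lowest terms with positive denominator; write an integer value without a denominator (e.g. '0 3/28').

C = [1/10, 8/35, 11/35, 13/35, 33/70, 17/35, 3/5, 24/35, 51/70, 4/5, 61/70, 1]
j=0 picked index 0: u0 ∈ [0, 1/10)
j=1 picked index 0: u0 ∈ [-1/12, 1/60)
j=2 picked index 1: u0 ∈ [-1/15, 13/210)
j=3 picked index 2: u0 ∈ [-3/140, 9/140)
j=4 picked index 3: u0 ∈ [-2/105, 4/105)
j=5 picked index 4: u0 ∈ [-19/420, 23/420)
j=6 picked index 6: u0 ∈ [-1/70, 1/10)
j=7 picked index 6: u0 ∈ [-41/420, 1/60)
j=8 picked index 7: u0 ∈ [-1/15, 2/105)
j=9 picked index 9: u0 ∈ [-3/140, 1/20)
j=10 picked index 10: u0 ∈ [-1/30, 4/105)
j=11 picked index 11: u0 ∈ [-19/420, 1/12)
intersection: [0, 1/60)

0 1/60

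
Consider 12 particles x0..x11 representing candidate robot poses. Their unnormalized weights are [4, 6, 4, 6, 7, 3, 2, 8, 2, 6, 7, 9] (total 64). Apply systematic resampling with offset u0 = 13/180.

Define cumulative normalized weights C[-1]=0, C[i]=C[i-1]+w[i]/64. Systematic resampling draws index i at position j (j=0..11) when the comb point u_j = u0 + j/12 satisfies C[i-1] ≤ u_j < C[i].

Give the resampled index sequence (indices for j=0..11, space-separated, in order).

C = [1/16, 5/32, 7/32, 5/16, 27/64, 15/32, 1/2, 5/8, 21/32, 3/4, 55/64, 1]
j=0: u_0=13/180 ∈ [1/16, 5/32) → index 1
j=1: u_1=7/45 ∈ [1/16, 5/32) → index 1
j=2: u_2=43/180 ∈ [7/32, 5/16) → index 3
j=3: u_3=29/90 ∈ [5/16, 27/64) → index 4
j=4: u_4=73/180 ∈ [5/16, 27/64) → index 4
j=5: u_5=22/45 ∈ [15/32, 1/2) → index 6
j=6: u_6=103/180 ∈ [1/2, 5/8) → index 7
j=7: u_7=59/90 ∈ [5/8, 21/32) → index 8
j=8: u_8=133/180 ∈ [21/32, 3/4) → index 9
j=9: u_9=37/45 ∈ [3/4, 55/64) → index 10
j=10: u_10=163/180 ∈ [55/64, 1) → index 11
j=11: u_11=89/90 ∈ [55/64, 1) → index 11

1 1 3 4 4 6 7 8 9 10 11 11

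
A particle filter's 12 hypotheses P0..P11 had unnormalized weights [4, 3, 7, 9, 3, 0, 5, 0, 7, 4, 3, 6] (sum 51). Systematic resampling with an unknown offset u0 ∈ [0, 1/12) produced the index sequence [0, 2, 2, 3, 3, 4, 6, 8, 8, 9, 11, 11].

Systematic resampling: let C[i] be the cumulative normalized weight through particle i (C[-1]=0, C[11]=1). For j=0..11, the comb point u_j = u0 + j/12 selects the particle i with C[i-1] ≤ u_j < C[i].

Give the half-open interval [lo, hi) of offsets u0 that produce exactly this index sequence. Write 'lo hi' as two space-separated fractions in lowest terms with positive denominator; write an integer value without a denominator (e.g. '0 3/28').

11/204 5/68

C = [4/51, 7/51, 14/51, 23/51, 26/51, 26/51, 31/51, 31/51, 38/51, 14/17, 15/17, 1]
j=0 picked index 0: u0 ∈ [0, 4/51)
j=1 picked index 2: u0 ∈ [11/204, 13/68)
j=2 picked index 2: u0 ∈ [-1/34, 11/102)
j=3 picked index 3: u0 ∈ [5/204, 41/204)
j=4 picked index 3: u0 ∈ [-1/17, 2/17)
j=5 picked index 4: u0 ∈ [7/204, 19/204)
j=6 picked index 6: u0 ∈ [1/102, 11/102)
j=7 picked index 8: u0 ∈ [5/204, 11/68)
j=8 picked index 8: u0 ∈ [-1/17, 4/51)
j=9 picked index 9: u0 ∈ [-1/204, 5/68)
j=10 picked index 11: u0 ∈ [5/102, 1/6)
j=11 picked index 11: u0 ∈ [-7/204, 1/12)
intersection: [11/204, 5/68)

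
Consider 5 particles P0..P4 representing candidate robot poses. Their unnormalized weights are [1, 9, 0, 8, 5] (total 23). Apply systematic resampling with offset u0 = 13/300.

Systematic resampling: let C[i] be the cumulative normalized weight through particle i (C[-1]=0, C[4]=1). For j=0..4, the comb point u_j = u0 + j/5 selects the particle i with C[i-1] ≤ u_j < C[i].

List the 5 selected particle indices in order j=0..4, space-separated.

0 1 3 3 4

C = [1/23, 10/23, 10/23, 18/23, 1]
j=0: u_0=13/300 ∈ [0, 1/23) → index 0
j=1: u_1=73/300 ∈ [1/23, 10/23) → index 1
j=2: u_2=133/300 ∈ [10/23, 18/23) → index 3
j=3: u_3=193/300 ∈ [10/23, 18/23) → index 3
j=4: u_4=253/300 ∈ [18/23, 1) → index 4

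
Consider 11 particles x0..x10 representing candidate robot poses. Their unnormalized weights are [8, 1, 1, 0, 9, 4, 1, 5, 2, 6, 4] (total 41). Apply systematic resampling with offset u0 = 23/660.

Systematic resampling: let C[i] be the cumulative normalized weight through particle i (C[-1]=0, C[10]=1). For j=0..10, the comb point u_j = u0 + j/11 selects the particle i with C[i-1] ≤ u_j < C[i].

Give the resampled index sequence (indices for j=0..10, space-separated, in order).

C = [8/41, 9/41, 10/41, 10/41, 19/41, 23/41, 24/41, 29/41, 31/41, 37/41, 1]
j=0: u_0=23/660 ∈ [0, 8/41) → index 0
j=1: u_1=83/660 ∈ [0, 8/41) → index 0
j=2: u_2=13/60 ∈ [8/41, 9/41) → index 1
j=3: u_3=203/660 ∈ [10/41, 19/41) → index 4
j=4: u_4=263/660 ∈ [10/41, 19/41) → index 4
j=5: u_5=323/660 ∈ [19/41, 23/41) → index 5
j=6: u_6=383/660 ∈ [23/41, 24/41) → index 6
j=7: u_7=443/660 ∈ [24/41, 29/41) → index 7
j=8: u_8=503/660 ∈ [31/41, 37/41) → index 9
j=9: u_9=563/660 ∈ [31/41, 37/41) → index 9
j=10: u_10=623/660 ∈ [37/41, 1) → index 10

0 0 1 4 4 5 6 7 9 9 10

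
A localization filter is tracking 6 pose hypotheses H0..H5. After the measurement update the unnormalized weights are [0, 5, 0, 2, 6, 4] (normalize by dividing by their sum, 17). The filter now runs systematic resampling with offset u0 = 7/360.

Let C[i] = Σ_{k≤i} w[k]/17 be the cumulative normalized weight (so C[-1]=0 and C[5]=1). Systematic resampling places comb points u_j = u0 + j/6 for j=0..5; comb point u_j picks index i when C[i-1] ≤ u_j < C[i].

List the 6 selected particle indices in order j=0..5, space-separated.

C = [0, 5/17, 5/17, 7/17, 13/17, 1]
j=0: u_0=7/360 ∈ [0, 5/17) → index 1
j=1: u_1=67/360 ∈ [0, 5/17) → index 1
j=2: u_2=127/360 ∈ [5/17, 7/17) → index 3
j=3: u_3=187/360 ∈ [7/17, 13/17) → index 4
j=4: u_4=247/360 ∈ [7/17, 13/17) → index 4
j=5: u_5=307/360 ∈ [13/17, 1) → index 5

1 1 3 4 4 5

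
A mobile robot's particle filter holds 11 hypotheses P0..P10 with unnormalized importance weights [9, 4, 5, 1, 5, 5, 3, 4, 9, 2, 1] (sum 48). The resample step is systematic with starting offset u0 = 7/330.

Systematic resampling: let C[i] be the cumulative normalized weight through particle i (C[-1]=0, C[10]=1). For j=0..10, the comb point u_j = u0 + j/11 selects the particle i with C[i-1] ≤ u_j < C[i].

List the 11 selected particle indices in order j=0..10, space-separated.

0 0 1 2 3 4 5 6 7 8 8

C = [3/16, 13/48, 3/8, 19/48, 1/2, 29/48, 2/3, 3/4, 15/16, 47/48, 1]
j=0: u_0=7/330 ∈ [0, 3/16) → index 0
j=1: u_1=37/330 ∈ [0, 3/16) → index 0
j=2: u_2=67/330 ∈ [3/16, 13/48) → index 1
j=3: u_3=97/330 ∈ [13/48, 3/8) → index 2
j=4: u_4=127/330 ∈ [3/8, 19/48) → index 3
j=5: u_5=157/330 ∈ [19/48, 1/2) → index 4
j=6: u_6=17/30 ∈ [1/2, 29/48) → index 5
j=7: u_7=217/330 ∈ [29/48, 2/3) → index 6
j=8: u_8=247/330 ∈ [2/3, 3/4) → index 7
j=9: u_9=277/330 ∈ [3/4, 15/16) → index 8
j=10: u_10=307/330 ∈ [3/4, 15/16) → index 8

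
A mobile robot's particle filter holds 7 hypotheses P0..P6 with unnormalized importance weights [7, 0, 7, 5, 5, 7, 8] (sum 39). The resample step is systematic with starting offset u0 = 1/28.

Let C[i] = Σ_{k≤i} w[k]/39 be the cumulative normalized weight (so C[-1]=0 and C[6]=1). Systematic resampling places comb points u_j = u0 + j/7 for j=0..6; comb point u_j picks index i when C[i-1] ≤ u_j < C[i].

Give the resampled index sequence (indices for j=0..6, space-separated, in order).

0 0 2 3 4 5 6

C = [7/39, 7/39, 14/39, 19/39, 8/13, 31/39, 1]
j=0: u_0=1/28 ∈ [0, 7/39) → index 0
j=1: u_1=5/28 ∈ [0, 7/39) → index 0
j=2: u_2=9/28 ∈ [7/39, 14/39) → index 2
j=3: u_3=13/28 ∈ [14/39, 19/39) → index 3
j=4: u_4=17/28 ∈ [19/39, 8/13) → index 4
j=5: u_5=3/4 ∈ [8/13, 31/39) → index 5
j=6: u_6=25/28 ∈ [31/39, 1) → index 6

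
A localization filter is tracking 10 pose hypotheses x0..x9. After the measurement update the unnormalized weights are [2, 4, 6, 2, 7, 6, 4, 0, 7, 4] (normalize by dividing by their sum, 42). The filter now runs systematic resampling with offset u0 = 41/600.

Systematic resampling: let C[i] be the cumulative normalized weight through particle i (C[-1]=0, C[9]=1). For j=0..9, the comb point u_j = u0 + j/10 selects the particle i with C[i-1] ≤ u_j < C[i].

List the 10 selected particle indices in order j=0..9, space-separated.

C = [1/21, 1/7, 2/7, 1/3, 1/2, 9/14, 31/42, 31/42, 19/21, 1]
j=0: u_0=41/600 ∈ [1/21, 1/7) → index 1
j=1: u_1=101/600 ∈ [1/7, 2/7) → index 2
j=2: u_2=161/600 ∈ [1/7, 2/7) → index 2
j=3: u_3=221/600 ∈ [1/3, 1/2) → index 4
j=4: u_4=281/600 ∈ [1/3, 1/2) → index 4
j=5: u_5=341/600 ∈ [1/2, 9/14) → index 5
j=6: u_6=401/600 ∈ [9/14, 31/42) → index 6
j=7: u_7=461/600 ∈ [31/42, 19/21) → index 8
j=8: u_8=521/600 ∈ [31/42, 19/21) → index 8
j=9: u_9=581/600 ∈ [19/21, 1) → index 9

1 2 2 4 4 5 6 8 8 9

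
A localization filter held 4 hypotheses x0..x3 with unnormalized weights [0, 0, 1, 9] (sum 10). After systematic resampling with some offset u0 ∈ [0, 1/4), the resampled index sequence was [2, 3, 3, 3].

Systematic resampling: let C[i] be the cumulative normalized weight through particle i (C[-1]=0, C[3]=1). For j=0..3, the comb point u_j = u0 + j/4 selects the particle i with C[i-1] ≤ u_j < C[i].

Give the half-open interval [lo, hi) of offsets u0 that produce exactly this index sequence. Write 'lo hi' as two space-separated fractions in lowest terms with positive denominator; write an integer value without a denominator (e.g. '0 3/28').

C = [0, 0, 1/10, 1]
j=0 picked index 2: u0 ∈ [0, 1/10)
j=1 picked index 3: u0 ∈ [-3/20, 3/4)
j=2 picked index 3: u0 ∈ [-2/5, 1/2)
j=3 picked index 3: u0 ∈ [-13/20, 1/4)
intersection: [0, 1/10)

0 1/10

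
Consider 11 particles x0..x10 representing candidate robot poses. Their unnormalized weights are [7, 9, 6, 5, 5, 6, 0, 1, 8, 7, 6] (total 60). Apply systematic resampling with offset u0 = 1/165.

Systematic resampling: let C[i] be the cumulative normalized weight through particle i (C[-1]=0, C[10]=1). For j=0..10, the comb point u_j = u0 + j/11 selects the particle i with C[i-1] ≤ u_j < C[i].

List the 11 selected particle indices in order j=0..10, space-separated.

0 0 1 2 3 4 5 7 8 9 10

C = [7/60, 4/15, 11/30, 9/20, 8/15, 19/30, 19/30, 13/20, 47/60, 9/10, 1]
j=0: u_0=1/165 ∈ [0, 7/60) → index 0
j=1: u_1=16/165 ∈ [0, 7/60) → index 0
j=2: u_2=31/165 ∈ [7/60, 4/15) → index 1
j=3: u_3=46/165 ∈ [4/15, 11/30) → index 2
j=4: u_4=61/165 ∈ [11/30, 9/20) → index 3
j=5: u_5=76/165 ∈ [9/20, 8/15) → index 4
j=6: u_6=91/165 ∈ [8/15, 19/30) → index 5
j=7: u_7=106/165 ∈ [19/30, 13/20) → index 7
j=8: u_8=11/15 ∈ [13/20, 47/60) → index 8
j=9: u_9=136/165 ∈ [47/60, 9/10) → index 9
j=10: u_10=151/165 ∈ [9/10, 1) → index 10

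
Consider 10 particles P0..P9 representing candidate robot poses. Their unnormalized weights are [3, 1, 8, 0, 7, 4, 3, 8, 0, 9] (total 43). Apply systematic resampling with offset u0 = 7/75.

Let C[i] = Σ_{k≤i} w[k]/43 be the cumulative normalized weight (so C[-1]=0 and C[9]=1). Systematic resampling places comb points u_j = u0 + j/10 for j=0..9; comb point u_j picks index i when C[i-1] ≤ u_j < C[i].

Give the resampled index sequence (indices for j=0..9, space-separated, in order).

C = [3/43, 4/43, 12/43, 12/43, 19/43, 23/43, 26/43, 34/43, 34/43, 1]
j=0: u_0=7/75 ∈ [4/43, 12/43) → index 2
j=1: u_1=29/150 ∈ [4/43, 12/43) → index 2
j=2: u_2=22/75 ∈ [12/43, 19/43) → index 4
j=3: u_3=59/150 ∈ [12/43, 19/43) → index 4
j=4: u_4=37/75 ∈ [19/43, 23/43) → index 5
j=5: u_5=89/150 ∈ [23/43, 26/43) → index 6
j=6: u_6=52/75 ∈ [26/43, 34/43) → index 7
j=7: u_7=119/150 ∈ [34/43, 1) → index 9
j=8: u_8=67/75 ∈ [34/43, 1) → index 9
j=9: u_9=149/150 ∈ [34/43, 1) → index 9

2 2 4 4 5 6 7 9 9 9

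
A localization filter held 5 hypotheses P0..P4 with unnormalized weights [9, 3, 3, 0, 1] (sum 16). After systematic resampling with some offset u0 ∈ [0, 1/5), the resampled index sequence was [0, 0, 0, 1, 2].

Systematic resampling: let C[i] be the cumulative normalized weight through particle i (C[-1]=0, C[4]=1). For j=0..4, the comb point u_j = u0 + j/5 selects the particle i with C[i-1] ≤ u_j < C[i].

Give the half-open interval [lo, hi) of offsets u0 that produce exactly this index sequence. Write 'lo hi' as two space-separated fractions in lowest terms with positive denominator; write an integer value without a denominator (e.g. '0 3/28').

0 11/80

C = [9/16, 3/4, 15/16, 15/16, 1]
j=0 picked index 0: u0 ∈ [0, 9/16)
j=1 picked index 0: u0 ∈ [-1/5, 29/80)
j=2 picked index 0: u0 ∈ [-2/5, 13/80)
j=3 picked index 1: u0 ∈ [-3/80, 3/20)
j=4 picked index 2: u0 ∈ [-1/20, 11/80)
intersection: [0, 11/80)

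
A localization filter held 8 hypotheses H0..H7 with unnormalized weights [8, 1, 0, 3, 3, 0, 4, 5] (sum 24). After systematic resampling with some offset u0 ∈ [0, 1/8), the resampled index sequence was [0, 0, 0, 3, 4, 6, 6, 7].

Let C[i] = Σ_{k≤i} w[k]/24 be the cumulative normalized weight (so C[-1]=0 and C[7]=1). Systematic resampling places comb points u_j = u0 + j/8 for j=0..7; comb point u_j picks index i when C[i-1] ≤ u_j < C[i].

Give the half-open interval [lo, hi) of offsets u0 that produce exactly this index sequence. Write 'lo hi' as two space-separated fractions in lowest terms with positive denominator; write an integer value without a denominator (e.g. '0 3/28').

0 1/24

C = [1/3, 3/8, 3/8, 1/2, 5/8, 5/8, 19/24, 1]
j=0 picked index 0: u0 ∈ [0, 1/3)
j=1 picked index 0: u0 ∈ [-1/8, 5/24)
j=2 picked index 0: u0 ∈ [-1/4, 1/12)
j=3 picked index 3: u0 ∈ [0, 1/8)
j=4 picked index 4: u0 ∈ [0, 1/8)
j=5 picked index 6: u0 ∈ [0, 1/6)
j=6 picked index 6: u0 ∈ [-1/8, 1/24)
j=7 picked index 7: u0 ∈ [-1/12, 1/8)
intersection: [0, 1/24)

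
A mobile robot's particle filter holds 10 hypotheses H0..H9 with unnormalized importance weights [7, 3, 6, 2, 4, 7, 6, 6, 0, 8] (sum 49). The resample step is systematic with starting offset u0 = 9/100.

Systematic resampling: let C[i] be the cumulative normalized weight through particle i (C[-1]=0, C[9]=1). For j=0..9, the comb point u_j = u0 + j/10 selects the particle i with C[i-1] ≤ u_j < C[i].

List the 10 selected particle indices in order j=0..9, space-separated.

C = [1/7, 10/49, 16/49, 18/49, 22/49, 29/49, 5/7, 41/49, 41/49, 1]
j=0: u_0=9/100 ∈ [0, 1/7) → index 0
j=1: u_1=19/100 ∈ [1/7, 10/49) → index 1
j=2: u_2=29/100 ∈ [10/49, 16/49) → index 2
j=3: u_3=39/100 ∈ [18/49, 22/49) → index 4
j=4: u_4=49/100 ∈ [22/49, 29/49) → index 5
j=5: u_5=59/100 ∈ [22/49, 29/49) → index 5
j=6: u_6=69/100 ∈ [29/49, 5/7) → index 6
j=7: u_7=79/100 ∈ [5/7, 41/49) → index 7
j=8: u_8=89/100 ∈ [41/49, 1) → index 9
j=9: u_9=99/100 ∈ [41/49, 1) → index 9

0 1 2 4 5 5 6 7 9 9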